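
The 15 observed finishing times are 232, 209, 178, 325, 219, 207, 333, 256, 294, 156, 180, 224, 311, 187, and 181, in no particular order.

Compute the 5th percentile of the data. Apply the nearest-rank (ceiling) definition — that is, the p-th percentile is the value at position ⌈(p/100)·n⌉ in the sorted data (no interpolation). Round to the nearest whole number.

Sorted: 156, 178, 180, 181, 187, 207, 209, 219, 224, 232, 256, 294, 311, 325, 333.
n = 15.
Position = ⌈5/100 · 15⌉ = ⌈0.75⌉ = 1.
The value at rank 1 is 156.

156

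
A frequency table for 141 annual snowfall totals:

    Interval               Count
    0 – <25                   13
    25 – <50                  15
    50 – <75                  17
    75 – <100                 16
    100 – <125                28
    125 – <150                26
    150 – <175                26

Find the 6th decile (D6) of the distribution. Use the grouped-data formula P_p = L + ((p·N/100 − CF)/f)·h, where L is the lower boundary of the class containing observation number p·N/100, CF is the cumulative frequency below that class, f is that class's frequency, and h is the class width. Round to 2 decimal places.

N = 141; target position k = 60/100 · 141 = 84.6.
Cumulative frequencies: 13, 28, 45, 61, 89, 115, 141.
Observation 84.6 falls in the class 100 – <125.
L = 100, CF = 61, f = 28, h = 25.
P60 = 100 + ((84.6 − 61)/28)·25 = 100 + 21.0714 = 121.071.

121.07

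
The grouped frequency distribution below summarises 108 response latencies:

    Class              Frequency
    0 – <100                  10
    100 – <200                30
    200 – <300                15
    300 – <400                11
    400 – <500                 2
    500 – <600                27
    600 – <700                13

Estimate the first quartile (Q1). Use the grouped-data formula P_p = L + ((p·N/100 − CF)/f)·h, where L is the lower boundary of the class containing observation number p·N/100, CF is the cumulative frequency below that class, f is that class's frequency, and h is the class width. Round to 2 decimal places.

N = 108; target position k = 25/100 · 108 = 27.
Cumulative frequencies: 10, 40, 55, 66, 68, 95, 108.
Observation 27 falls in the class 100 – <200.
L = 100, CF = 10, f = 30, h = 100.
P25 = 100 + ((27 − 10)/30)·100 = 100 + 56.6667 = 156.667.

156.67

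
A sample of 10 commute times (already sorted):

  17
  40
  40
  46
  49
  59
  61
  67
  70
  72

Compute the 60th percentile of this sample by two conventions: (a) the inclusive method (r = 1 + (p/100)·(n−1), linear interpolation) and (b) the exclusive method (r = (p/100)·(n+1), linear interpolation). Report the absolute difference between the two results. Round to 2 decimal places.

n = 10.
(a) r = 6.4; between ranks 6 (59) and 7 (61): 59.8.
(b) r = 6.6; between ranks 6 (59) and 7 (61): 60.2.
|59.8 − 60.2| = 0.4.

0.40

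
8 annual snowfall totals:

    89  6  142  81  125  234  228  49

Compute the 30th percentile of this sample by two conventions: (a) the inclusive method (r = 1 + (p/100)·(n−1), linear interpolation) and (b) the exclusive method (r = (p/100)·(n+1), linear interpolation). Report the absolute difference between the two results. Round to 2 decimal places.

10.40

Sorted: 6, 49, 81, 89, 125, 142, 228, 234.
n = 8.
(a) r = 3.1; between ranks 3 (81) and 4 (89): 81.8.
(b) r = 2.7; between ranks 2 (49) and 3 (81): 71.4.
|81.8 − 71.4| = 10.4.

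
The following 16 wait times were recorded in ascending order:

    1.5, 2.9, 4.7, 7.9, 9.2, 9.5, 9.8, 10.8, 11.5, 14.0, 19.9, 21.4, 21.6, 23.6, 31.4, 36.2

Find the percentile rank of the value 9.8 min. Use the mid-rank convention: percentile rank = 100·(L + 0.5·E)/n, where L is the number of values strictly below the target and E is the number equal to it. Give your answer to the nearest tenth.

Count below 9.8: L = 6; count equal: E = 1; n = 16.
Percentile rank = 100·(6 + 0.5·1)/16 = 100·6.5/16 = 40.62.

40.6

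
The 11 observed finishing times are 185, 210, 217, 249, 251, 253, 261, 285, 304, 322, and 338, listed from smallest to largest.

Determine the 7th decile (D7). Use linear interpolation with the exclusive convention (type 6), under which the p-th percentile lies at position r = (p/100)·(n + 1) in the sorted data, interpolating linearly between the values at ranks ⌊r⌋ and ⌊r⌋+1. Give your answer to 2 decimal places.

n = 11.
r = (70/100)·(11 + 1) = 8.4.
Rank 8 is 285 and rank 9 is 304.
Interpolate: 285 + 0.4·(304 − 285) = 285 + 0.4·19 = 292.6.

292.60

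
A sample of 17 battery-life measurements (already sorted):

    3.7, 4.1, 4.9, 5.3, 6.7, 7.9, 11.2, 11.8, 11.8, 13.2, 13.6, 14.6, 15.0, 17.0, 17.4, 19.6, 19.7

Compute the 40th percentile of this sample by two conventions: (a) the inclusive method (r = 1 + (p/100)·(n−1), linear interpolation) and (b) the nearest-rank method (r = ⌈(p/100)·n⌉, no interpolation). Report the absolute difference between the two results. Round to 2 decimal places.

0.24

n = 17.
(a) r = 7.4; between ranks 7 (11.2) and 8 (11.8): 11.44.
(b) the nearest-rank method: rank 7 → 11.2.
|11.44 − 11.2| = 0.24.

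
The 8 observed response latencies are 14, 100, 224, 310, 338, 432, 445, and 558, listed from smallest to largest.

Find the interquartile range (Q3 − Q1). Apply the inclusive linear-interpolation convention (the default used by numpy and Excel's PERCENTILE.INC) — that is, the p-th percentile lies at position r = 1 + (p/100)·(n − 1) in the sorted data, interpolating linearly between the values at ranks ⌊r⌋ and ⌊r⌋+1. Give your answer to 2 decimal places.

242.25

n = 8.
P25: r = 2.75; ranks 2–3 are 100, 224; interpolating gives 193.
P75: r = 6.25; ranks 6–7 are 432, 445; interpolating gives 435.25.
Difference: 435.25 − 193 = 242.25.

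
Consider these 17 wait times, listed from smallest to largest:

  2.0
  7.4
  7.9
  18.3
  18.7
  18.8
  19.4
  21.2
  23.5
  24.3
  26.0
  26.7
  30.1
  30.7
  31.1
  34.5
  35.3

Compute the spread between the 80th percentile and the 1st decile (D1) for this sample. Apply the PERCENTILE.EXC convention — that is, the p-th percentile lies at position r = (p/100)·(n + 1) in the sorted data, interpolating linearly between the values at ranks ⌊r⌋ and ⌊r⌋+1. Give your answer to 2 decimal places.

24.54

n = 17.
P10: r = 1.8; ranks 1–2 are 2.0, 7.4; interpolating gives 6.32.
P80: r = 14.4; ranks 14–15 are 30.7, 31.1; interpolating gives 30.86.
Difference: 30.86 − 6.32 = 24.54.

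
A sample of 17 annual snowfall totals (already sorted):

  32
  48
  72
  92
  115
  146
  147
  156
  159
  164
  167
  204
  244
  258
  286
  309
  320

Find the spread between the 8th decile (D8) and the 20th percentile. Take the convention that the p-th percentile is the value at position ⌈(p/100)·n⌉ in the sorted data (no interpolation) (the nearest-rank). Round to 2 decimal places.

n = 17.
P20: rank ⌈20/100·17⌉ = 4 → 92.
P80: rank ⌈80/100·17⌉ = 14 → 258.
Difference: 258 − 92 = 166.

166.00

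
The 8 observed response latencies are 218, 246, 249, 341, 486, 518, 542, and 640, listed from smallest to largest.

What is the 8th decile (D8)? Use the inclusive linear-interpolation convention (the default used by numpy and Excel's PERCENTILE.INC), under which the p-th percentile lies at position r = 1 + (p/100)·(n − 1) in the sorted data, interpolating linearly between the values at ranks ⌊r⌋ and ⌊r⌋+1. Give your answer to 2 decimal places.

n = 8.
r = 1 + (80/100)·(8 − 1) = 1 + 5.6 = 6.6.
Rank 6 is 518 and rank 7 is 542.
Interpolate: 518 + 0.6·(542 − 518) = 518 + 0.6·24 = 532.4.

532.40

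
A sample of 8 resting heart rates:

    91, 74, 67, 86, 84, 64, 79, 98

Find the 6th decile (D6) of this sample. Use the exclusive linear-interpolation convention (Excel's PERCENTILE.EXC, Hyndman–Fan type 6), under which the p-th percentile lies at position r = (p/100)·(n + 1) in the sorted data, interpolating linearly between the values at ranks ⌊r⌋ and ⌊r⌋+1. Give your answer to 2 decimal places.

Sorted: 64, 67, 74, 79, 84, 86, 91, 98.
n = 8.
r = (60/100)·(8 + 1) = 5.4.
Rank 5 is 84 and rank 6 is 86.
Interpolate: 84 + 0.4·(86 − 84) = 84 + 0.4·2 = 84.8.

84.80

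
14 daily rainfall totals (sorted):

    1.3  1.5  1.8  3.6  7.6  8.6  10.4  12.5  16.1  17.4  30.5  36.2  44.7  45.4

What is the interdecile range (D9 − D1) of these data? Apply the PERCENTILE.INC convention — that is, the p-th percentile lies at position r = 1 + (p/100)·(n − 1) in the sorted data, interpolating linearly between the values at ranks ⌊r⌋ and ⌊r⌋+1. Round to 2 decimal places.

40.56

n = 14.
P10: r = 2.3; ranks 2–3 are 1.5, 1.8; interpolating gives 1.59.
P90: r = 12.7; ranks 12–13 are 36.2, 44.7; interpolating gives 42.15.
Difference: 42.15 − 1.59 = 40.56.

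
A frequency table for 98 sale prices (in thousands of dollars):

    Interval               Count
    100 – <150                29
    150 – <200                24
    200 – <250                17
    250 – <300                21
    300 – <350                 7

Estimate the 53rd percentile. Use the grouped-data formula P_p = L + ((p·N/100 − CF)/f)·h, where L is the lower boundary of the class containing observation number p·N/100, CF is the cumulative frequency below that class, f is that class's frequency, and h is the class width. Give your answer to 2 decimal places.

197.79

N = 98; target position k = 53/100 · 98 = 51.94.
Cumulative frequencies: 29, 53, 70, 91, 98.
Observation 51.94 falls in the class 150 – <200.
L = 150, CF = 29, f = 24, h = 50.
P53 = 150 + ((51.94 − 29)/24)·50 = 150 + 47.7917 = 197.792.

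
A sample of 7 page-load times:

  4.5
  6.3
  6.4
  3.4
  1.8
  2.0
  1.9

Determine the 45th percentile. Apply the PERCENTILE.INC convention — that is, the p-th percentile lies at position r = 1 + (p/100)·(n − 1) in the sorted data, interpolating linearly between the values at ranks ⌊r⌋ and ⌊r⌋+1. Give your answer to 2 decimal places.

Sorted: 1.8, 1.9, 2.0, 3.4, 4.5, 6.3, 6.4.
n = 7.
r = 1 + (45/100)·(7 − 1) = 1 + 2.7 = 3.7.
Rank 3 is 2.0 and rank 4 is 3.4.
Interpolate: 2.0 + 0.7·(3.4 − 2.0) = 2.0 + 0.7·1.4 = 2.98.

2.98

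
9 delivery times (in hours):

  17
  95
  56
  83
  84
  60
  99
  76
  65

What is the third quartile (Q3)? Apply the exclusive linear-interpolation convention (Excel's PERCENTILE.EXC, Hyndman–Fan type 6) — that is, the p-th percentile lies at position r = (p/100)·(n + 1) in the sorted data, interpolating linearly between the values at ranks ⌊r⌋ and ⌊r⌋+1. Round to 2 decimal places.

89.50

Sorted: 17, 56, 60, 65, 76, 83, 84, 95, 99.
n = 9.
r = (75/100)·(9 + 1) = 7.5.
Rank 7 is 84 and rank 8 is 95.
Interpolate: 84 + 0.5·(95 − 84) = 84 + 0.5·11 = 89.5.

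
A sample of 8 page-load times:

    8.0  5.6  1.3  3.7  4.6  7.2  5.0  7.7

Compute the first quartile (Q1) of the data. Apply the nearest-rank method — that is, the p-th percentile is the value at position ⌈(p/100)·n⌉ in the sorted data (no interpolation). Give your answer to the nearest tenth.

3.7

Sorted: 1.3, 3.7, 4.6, 5.0, 5.6, 7.2, 7.7, 8.0.
n = 8.
Position = ⌈25/100 · 8⌉ = ⌈2⌉ = 2.
The value at rank 2 is 3.7.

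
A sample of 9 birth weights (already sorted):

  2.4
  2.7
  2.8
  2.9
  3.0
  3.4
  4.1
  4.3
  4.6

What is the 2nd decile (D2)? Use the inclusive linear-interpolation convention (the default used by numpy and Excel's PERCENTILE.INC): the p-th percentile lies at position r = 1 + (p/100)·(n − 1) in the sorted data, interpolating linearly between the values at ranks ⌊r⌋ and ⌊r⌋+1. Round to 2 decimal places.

2.76

n = 9.
r = 1 + (20/100)·(9 − 1) = 1 + 1.6 = 2.6.
Rank 2 is 2.7 and rank 3 is 2.8.
Interpolate: 2.7 + 0.6·(2.8 − 2.7) = 2.7 + 0.6·0.1 = 2.76.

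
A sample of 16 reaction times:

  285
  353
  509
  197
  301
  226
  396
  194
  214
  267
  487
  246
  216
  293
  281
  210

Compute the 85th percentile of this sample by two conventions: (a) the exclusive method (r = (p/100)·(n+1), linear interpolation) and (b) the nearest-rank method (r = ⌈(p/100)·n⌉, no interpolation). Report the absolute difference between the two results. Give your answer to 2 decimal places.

Sorted: 194, 197, 210, 214, 216, 226, 246, 267, 281, 285, 293, 301, 353, 396, 487, 509.
n = 16.
(a) r = 14.45; between ranks 14 (396) and 15 (487): 436.95.
(b) the nearest-rank method: rank 14 → 396.
|436.95 − 396| = 40.95.

40.95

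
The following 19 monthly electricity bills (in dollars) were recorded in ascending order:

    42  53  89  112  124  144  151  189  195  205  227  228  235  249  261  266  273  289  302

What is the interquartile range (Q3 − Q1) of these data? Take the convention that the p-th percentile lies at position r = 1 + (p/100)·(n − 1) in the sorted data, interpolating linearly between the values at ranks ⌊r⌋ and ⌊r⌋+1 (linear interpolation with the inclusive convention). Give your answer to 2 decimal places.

n = 19.
P25: r = 5.5; ranks 5–6 are 124, 144; interpolating gives 134.
P75: r = 14.5; ranks 14–15 are 249, 261; interpolating gives 255.
Difference: 255 − 134 = 121.

121.00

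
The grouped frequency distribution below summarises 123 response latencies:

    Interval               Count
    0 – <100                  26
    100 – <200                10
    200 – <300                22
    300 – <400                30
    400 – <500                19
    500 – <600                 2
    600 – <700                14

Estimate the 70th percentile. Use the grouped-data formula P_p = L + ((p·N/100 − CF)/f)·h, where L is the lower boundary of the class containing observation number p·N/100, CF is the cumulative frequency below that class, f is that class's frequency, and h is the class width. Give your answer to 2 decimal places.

393.67

N = 123; target position k = 70/100 · 123 = 86.1.
Cumulative frequencies: 26, 36, 58, 88, 107, 109, 123.
Observation 86.1 falls in the class 300 – <400.
L = 300, CF = 58, f = 30, h = 100.
P70 = 300 + ((86.1 − 58)/30)·100 = 300 + 93.6667 = 393.667.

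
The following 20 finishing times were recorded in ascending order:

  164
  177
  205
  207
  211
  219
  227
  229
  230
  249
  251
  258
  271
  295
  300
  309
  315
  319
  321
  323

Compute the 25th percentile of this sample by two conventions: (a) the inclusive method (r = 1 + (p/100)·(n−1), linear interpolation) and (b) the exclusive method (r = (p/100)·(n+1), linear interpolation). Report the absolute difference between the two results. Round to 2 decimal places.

4.00

n = 20.
(a) r = 5.75; between ranks 5 (211) and 6 (219): 217.
(b) r = 5.25; between ranks 5 (211) and 6 (219): 213.
|217 − 213| = 4.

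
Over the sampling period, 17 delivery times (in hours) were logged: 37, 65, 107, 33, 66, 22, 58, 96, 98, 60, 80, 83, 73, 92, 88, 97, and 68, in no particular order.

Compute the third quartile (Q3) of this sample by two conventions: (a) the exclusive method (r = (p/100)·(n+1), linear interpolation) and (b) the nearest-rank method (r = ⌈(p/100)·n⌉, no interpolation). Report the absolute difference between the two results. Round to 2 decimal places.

Sorted: 22, 33, 37, 58, 60, 65, 66, 68, 73, 80, 83, 88, 92, 96, 97, 98, 107.
n = 17.
(a) r = 13.5; between ranks 13 (92) and 14 (96): 94.
(b) the nearest-rank method: rank 13 → 92.
|94 − 92| = 2.

2.00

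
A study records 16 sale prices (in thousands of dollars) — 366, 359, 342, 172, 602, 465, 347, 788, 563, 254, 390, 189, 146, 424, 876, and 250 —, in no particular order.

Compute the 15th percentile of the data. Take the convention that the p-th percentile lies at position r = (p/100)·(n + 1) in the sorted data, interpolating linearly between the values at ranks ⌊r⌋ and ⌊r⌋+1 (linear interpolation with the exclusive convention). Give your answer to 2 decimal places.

Sorted: 146, 172, 189, 250, 254, 342, 347, 359, 366, 390, 424, 465, 563, 602, 788, 876.
n = 16.
r = (15/100)·(16 + 1) = 2.55.
Rank 2 is 172 and rank 3 is 189.
Interpolate: 172 + 0.55·(189 − 172) = 172 + 0.55·17 = 181.35.

181.35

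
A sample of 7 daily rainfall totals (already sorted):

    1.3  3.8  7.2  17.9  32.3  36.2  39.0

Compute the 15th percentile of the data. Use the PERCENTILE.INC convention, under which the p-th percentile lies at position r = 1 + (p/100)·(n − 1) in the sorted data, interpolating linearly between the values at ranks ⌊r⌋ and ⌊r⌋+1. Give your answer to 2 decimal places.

3.55

n = 7.
r = 1 + (15/100)·(7 − 1) = 1 + 0.9 = 1.9.
Rank 1 is 1.3 and rank 2 is 3.8.
Interpolate: 1.3 + 0.9·(3.8 − 1.3) = 1.3 + 0.9·2.5 = 3.55.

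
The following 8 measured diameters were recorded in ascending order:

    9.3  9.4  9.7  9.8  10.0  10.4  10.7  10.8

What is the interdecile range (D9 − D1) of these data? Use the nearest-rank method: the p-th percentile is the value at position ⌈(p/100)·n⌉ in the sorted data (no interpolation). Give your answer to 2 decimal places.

1.50

n = 8.
P10: rank ⌈10/100·8⌉ = 1 → 9.3.
P90: rank ⌈90/100·8⌉ = 8 → 10.8.
Difference: 10.8 − 9.3 = 1.5.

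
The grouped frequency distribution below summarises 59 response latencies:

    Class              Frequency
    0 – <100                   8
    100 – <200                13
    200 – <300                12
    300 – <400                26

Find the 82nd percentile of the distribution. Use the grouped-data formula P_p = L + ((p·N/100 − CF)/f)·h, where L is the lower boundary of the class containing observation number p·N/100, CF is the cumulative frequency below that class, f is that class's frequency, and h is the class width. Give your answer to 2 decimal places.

N = 59; target position k = 82/100 · 59 = 48.38.
Cumulative frequencies: 8, 21, 33, 59.
Observation 48.38 falls in the class 300 – <400.
L = 300, CF = 33, f = 26, h = 100.
P82 = 300 + ((48.38 − 33)/26)·100 = 300 + 59.1538 = 359.154.

359.15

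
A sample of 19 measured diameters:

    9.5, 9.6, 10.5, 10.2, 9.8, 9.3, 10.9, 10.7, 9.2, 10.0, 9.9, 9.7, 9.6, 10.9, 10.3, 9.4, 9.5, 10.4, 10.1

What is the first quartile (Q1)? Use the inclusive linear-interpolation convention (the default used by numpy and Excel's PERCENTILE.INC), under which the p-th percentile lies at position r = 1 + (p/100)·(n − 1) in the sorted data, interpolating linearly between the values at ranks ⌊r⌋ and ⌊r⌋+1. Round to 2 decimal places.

9.55

Sorted: 9.2, 9.3, 9.4, 9.5, 9.5, 9.6, 9.6, 9.7, 9.8, 9.9, 10.0, 10.1, 10.2, 10.3, 10.4, 10.5, 10.7, 10.9, 10.9.
n = 19.
r = 1 + (25/100)·(19 − 1) = 1 + 4.5 = 5.5.
Rank 5 is 9.5 and rank 6 is 9.6.
Interpolate: 9.5 + 0.5·(9.6 − 9.5) = 9.5 + 0.5·0.1 = 9.55.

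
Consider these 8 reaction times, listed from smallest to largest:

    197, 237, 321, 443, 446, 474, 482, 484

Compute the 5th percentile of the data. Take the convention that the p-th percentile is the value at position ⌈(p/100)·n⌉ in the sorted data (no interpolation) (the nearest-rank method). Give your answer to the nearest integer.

n = 8.
Position = ⌈5/100 · 8⌉ = ⌈0.4⌉ = 1.
The value at rank 1 is 197.

197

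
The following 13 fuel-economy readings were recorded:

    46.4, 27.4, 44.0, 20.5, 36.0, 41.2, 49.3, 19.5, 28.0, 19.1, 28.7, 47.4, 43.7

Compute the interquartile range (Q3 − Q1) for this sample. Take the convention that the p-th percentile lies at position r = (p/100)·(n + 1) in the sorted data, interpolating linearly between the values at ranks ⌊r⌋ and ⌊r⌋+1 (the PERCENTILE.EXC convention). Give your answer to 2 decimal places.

21.25

Sorted: 19.1, 19.5, 20.5, 27.4, 28.0, 28.7, 36.0, 41.2, 43.7, 44.0, 46.4, 47.4, 49.3.
n = 13.
P25: r = 3.5; ranks 3–4 are 20.5, 27.4; interpolating gives 23.95.
P75: r = 10.5; ranks 10–11 are 44.0, 46.4; interpolating gives 45.2.
Difference: 45.2 − 23.95 = 21.25.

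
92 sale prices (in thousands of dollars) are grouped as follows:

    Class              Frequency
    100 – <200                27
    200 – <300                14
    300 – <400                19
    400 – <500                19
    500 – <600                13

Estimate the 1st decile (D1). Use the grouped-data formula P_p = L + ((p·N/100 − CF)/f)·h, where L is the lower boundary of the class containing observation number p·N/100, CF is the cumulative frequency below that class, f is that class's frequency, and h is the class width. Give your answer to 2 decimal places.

134.07

N = 92; target position k = 10/100 · 92 = 9.2.
Cumulative frequencies: 27, 41, 60, 79, 92.
Observation 9.2 falls in the class 100 – <200.
L = 100, CF = 0, f = 27, h = 100.
P10 = 100 + ((9.2 − 0)/27)·100 = 100 + 34.0741 = 134.074.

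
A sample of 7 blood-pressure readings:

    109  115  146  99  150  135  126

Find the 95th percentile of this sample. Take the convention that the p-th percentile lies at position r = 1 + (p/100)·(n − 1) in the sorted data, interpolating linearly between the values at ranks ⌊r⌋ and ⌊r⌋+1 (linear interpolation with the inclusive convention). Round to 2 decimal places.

Sorted: 99, 109, 115, 126, 135, 146, 150.
n = 7.
r = 1 + (95/100)·(7 − 1) = 1 + 5.7 = 6.7.
Rank 6 is 146 and rank 7 is 150.
Interpolate: 146 + 0.7·(150 − 146) = 146 + 0.7·4 = 148.8.

148.80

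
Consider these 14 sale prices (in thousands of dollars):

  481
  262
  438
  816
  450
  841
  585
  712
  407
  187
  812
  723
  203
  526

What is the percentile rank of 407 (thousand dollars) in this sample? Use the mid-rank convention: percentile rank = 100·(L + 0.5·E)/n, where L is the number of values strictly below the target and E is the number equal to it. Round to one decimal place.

Sorted: 187, 203, 262, 407, 438, 450, 481, 526, 585, 712, 723, 812, 816, 841.
Count below 407: L = 3; count equal: E = 1; n = 14.
Percentile rank = 100·(3 + 0.5·1)/14 = 100·3.5/14 = 25.

25.0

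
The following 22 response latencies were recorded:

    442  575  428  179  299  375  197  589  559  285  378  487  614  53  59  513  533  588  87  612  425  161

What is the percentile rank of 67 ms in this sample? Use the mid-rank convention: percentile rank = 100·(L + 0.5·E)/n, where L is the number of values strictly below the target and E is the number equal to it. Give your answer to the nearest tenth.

Sorted: 53, 59, 87, 161, 179, 197, 285, 299, 375, 378, 425, 428, 442, 487, 513, 533, 559, 575, 588, 589, 612, 614.
Count below 67: L = 2; count equal: E = 0; n = 22.
Percentile rank = 100·(2 + 0.5·0)/22 = 100·2/22 = 9.091.

9.1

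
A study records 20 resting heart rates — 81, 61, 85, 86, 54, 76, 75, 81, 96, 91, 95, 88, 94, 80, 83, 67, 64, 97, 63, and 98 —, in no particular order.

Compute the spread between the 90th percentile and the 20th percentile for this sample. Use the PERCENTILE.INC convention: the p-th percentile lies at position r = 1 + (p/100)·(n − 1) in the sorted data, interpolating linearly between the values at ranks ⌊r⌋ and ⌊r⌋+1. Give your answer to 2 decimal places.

Sorted: 54, 61, 63, 64, 67, 75, 76, 80, 81, 81, 83, 85, 86, 88, 91, 94, 95, 96, 97, 98.
n = 20.
P20: r = 4.8; ranks 4–5 are 64, 67; interpolating gives 66.4.
P90: r = 18.1; ranks 18–19 are 96, 97; interpolating gives 96.1.
Difference: 96.1 − 66.4 = 29.7.

29.70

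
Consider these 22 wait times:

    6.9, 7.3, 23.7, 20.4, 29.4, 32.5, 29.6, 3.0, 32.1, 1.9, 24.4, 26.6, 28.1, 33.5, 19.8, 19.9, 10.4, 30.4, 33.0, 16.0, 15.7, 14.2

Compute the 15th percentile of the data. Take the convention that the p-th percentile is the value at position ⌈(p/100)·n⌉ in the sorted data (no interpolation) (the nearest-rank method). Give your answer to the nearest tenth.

7.3

Sorted: 1.9, 3.0, 6.9, 7.3, 10.4, 14.2, 15.7, 16.0, 19.8, 19.9, 20.4, 23.7, 24.4, 26.6, 28.1, 29.4, 29.6, 30.4, 32.1, 32.5, 33.0, 33.5.
n = 22.
Position = ⌈15/100 · 22⌉ = ⌈3.3⌉ = 4.
The value at rank 4 is 7.3.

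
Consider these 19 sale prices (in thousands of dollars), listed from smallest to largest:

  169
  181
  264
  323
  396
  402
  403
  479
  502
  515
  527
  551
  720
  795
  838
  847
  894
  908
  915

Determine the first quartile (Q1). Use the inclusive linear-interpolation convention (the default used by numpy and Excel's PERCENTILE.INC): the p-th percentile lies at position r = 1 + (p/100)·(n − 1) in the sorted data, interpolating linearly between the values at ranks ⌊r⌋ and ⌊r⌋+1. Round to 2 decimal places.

n = 19.
r = 1 + (25/100)·(19 − 1) = 1 + 4.5 = 5.5.
Rank 5 is 396 and rank 6 is 402.
Interpolate: 396 + 0.5·(402 − 396) = 396 + 0.5·6 = 399.

399.00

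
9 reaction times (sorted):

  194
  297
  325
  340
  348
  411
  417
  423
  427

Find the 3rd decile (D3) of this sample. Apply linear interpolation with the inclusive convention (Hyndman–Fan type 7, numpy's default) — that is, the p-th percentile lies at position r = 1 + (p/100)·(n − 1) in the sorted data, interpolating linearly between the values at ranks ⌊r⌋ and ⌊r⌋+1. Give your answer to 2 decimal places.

331.00

n = 9.
r = 1 + (30/100)·(9 − 1) = 1 + 2.4 = 3.4.
Rank 3 is 325 and rank 4 is 340.
Interpolate: 325 + 0.4·(340 − 325) = 325 + 0.4·15 = 331.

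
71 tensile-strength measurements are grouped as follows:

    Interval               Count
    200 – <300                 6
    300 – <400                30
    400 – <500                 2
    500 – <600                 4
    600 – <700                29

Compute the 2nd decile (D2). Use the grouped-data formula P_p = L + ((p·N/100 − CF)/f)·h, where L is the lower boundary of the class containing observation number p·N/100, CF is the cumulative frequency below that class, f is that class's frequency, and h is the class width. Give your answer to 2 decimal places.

N = 71; target position k = 20/100 · 71 = 14.2.
Cumulative frequencies: 6, 36, 38, 42, 71.
Observation 14.2 falls in the class 300 – <400.
L = 300, CF = 6, f = 30, h = 100.
P20 = 300 + ((14.2 − 6)/30)·100 = 300 + 27.3333 = 327.333.

327.33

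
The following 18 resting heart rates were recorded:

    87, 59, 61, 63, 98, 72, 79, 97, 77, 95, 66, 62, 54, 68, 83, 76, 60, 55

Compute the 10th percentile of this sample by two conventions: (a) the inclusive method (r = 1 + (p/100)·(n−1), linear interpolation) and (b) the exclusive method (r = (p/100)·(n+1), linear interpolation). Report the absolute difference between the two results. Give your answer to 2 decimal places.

Sorted: 54, 55, 59, 60, 61, 62, 63, 66, 68, 72, 76, 77, 79, 83, 87, 95, 97, 98.
n = 18.
(a) r = 2.7; between ranks 2 (55) and 3 (59): 57.8.
(b) r = 1.9; between ranks 1 (54) and 2 (55): 54.9.
|57.8 − 54.9| = 2.9.

2.90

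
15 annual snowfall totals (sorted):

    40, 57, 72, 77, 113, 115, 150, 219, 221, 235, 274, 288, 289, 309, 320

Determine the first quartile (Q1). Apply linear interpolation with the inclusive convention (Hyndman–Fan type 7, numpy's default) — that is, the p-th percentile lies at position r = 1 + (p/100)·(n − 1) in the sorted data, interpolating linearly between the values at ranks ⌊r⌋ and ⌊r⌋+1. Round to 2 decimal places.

n = 15.
r = 1 + (25/100)·(15 − 1) = 1 + 3.5 = 4.5.
Rank 4 is 77 and rank 5 is 113.
Interpolate: 77 + 0.5·(113 − 77) = 77 + 0.5·36 = 95.

95.00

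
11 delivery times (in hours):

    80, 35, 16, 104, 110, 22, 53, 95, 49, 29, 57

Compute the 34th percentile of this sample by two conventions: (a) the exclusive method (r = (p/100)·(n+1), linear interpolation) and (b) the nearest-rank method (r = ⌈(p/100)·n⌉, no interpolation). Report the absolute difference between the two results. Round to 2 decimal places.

1.12

Sorted: 16, 22, 29, 35, 49, 53, 57, 80, 95, 104, 110.
n = 11.
(a) r = 4.08; between ranks 4 (35) and 5 (49): 36.12.
(b) the nearest-rank method: rank 4 → 35.
|36.12 − 35| = 1.12.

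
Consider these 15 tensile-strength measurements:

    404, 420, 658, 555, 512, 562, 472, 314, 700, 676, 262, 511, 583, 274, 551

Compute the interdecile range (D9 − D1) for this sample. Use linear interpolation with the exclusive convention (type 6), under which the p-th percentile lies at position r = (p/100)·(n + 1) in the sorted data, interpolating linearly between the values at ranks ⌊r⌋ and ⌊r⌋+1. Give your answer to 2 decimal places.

416.40

Sorted: 262, 274, 314, 404, 420, 472, 511, 512, 551, 555, 562, 583, 658, 676, 700.
n = 15.
P10: r = 1.6; ranks 1–2 are 262, 274; interpolating gives 269.2.
P90: r = 14.4; ranks 14–15 are 676, 700; interpolating gives 685.6.
Difference: 685.6 − 269.2 = 416.4.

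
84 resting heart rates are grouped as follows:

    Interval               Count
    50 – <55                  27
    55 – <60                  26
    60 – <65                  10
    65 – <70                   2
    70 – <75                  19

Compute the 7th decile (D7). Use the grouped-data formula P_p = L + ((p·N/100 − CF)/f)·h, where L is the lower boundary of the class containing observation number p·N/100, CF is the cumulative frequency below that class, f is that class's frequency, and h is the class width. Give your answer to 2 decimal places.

N = 84; target position k = 70/100 · 84 = 58.8.
Cumulative frequencies: 27, 53, 63, 65, 84.
Observation 58.8 falls in the class 60 – <65.
L = 60, CF = 53, f = 10, h = 5.
P70 = 60 + ((58.8 − 53)/10)·5 = 60 + 2.9 = 62.9.

62.90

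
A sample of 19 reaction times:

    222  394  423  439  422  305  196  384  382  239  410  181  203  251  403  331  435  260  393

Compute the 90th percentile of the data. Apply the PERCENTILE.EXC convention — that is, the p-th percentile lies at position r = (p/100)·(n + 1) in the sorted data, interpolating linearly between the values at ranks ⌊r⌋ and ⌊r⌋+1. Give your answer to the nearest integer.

Sorted: 181, 196, 203, 222, 239, 251, 260, 305, 331, 382, 384, 393, 394, 403, 410, 422, 423, 435, 439.
n = 19.
r = (90/100)·(19 + 1) = 18.
r is an integer, so P90 is the value at rank 18: 435.

435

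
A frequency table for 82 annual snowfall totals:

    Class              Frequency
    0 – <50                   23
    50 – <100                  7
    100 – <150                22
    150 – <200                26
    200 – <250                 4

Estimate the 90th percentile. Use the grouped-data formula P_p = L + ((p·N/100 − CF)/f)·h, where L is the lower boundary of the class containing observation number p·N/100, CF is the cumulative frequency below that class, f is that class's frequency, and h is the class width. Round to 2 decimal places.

N = 82; target position k = 90/100 · 82 = 73.8.
Cumulative frequencies: 23, 30, 52, 78, 82.
Observation 73.8 falls in the class 150 – <200.
L = 150, CF = 52, f = 26, h = 50.
P90 = 150 + ((73.8 − 52)/26)·50 = 150 + 41.9231 = 191.923.

191.92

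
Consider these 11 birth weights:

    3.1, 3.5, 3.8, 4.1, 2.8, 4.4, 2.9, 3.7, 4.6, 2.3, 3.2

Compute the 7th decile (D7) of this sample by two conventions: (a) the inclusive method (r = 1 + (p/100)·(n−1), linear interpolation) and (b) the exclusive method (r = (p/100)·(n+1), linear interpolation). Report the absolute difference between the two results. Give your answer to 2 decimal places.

Sorted: 2.3, 2.8, 2.9, 3.1, 3.2, 3.5, 3.7, 3.8, 4.1, 4.4, 4.6.
n = 11.
(a) r = 8 → value at rank 8 = 3.8.
(b) r = 8.4; between ranks 8 (3.8) and 9 (4.1): 3.92.
|3.8 − 3.92| = 0.12.

0.12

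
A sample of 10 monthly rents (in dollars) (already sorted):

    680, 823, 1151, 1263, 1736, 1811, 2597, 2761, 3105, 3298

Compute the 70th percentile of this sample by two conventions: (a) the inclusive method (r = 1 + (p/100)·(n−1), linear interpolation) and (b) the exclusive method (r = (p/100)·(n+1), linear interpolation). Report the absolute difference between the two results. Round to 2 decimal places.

n = 10.
(a) r = 7.3; between ranks 7 (2597) and 8 (2761): 2646.2.
(b) r = 7.7; between ranks 7 (2597) and 8 (2761): 2711.8.
|2646.2 − 2711.8| = 65.6.

65.60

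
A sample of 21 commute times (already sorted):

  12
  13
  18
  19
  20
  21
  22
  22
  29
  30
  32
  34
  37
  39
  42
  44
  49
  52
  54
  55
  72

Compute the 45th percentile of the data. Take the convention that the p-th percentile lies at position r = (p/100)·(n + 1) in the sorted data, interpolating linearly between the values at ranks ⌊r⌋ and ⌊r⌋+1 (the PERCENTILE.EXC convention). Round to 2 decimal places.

n = 21.
r = (45/100)·(21 + 1) = 9.9.
Rank 9 is 29 and rank 10 is 30.
Interpolate: 29 + 0.9·(30 − 29) = 29 + 0.9·1 = 29.9.

29.90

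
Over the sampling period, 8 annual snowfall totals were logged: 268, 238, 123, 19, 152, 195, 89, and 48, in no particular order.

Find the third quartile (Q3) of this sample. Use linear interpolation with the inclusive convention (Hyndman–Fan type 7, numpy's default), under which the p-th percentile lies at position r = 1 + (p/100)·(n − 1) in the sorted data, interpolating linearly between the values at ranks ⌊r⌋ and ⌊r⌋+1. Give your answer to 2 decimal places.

205.75

Sorted: 19, 48, 89, 123, 152, 195, 238, 268.
n = 8.
r = 1 + (75/100)·(8 − 1) = 1 + 5.25 = 6.25.
Rank 6 is 195 and rank 7 is 238.
Interpolate: 195 + 0.25·(238 − 195) = 195 + 0.25·43 = 205.75.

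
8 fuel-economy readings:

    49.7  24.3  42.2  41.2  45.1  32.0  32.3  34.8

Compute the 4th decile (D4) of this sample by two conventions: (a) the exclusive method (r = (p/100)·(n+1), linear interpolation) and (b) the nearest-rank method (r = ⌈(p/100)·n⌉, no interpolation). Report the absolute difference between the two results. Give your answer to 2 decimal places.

Sorted: 24.3, 32.0, 32.3, 34.8, 41.2, 42.2, 45.1, 49.7.
n = 8.
(a) r = 3.6; between ranks 3 (32.3) and 4 (34.8): 33.8.
(b) the nearest-rank method: rank 4 → 34.8.
|33.8 − 34.8| = 1.

1.00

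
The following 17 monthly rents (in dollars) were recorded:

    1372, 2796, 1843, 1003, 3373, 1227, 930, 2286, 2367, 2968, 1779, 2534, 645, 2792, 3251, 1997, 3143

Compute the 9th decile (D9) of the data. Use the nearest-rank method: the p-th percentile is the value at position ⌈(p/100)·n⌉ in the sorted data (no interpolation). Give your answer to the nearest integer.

Sorted: 645, 930, 1003, 1227, 1372, 1779, 1843, 1997, 2286, 2367, 2534, 2792, 2796, 2968, 3143, 3251, 3373.
n = 17.
Position = ⌈90/100 · 17⌉ = ⌈15.3⌉ = 16.
The value at rank 16 is 3251.

3251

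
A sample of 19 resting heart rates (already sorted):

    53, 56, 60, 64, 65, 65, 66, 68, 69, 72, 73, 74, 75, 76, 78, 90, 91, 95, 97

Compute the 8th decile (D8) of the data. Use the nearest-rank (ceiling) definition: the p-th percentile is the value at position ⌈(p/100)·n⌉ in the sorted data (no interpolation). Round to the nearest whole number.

n = 19.
Position = ⌈80/100 · 19⌉ = ⌈15.2⌉ = 16.
The value at rank 16 is 90.

90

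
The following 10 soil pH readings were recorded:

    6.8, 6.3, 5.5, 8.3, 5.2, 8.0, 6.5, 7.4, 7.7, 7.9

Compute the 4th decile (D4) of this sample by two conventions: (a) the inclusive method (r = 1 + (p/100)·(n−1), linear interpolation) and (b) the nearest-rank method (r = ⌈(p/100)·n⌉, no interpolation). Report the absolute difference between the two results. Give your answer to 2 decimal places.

0.18

Sorted: 5.2, 5.5, 6.3, 6.5, 6.8, 7.4, 7.7, 7.9, 8.0, 8.3.
n = 10.
(a) r = 4.6; between ranks 4 (6.5) and 5 (6.8): 6.68.
(b) the nearest-rank method: rank 4 → 6.5.
|6.68 − 6.5| = 0.18.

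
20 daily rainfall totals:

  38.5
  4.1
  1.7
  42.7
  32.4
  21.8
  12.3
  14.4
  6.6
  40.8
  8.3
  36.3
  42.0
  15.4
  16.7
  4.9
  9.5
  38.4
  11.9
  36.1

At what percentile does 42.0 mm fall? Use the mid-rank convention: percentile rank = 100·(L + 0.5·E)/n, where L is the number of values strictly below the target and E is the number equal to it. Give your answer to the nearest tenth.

92.5

Sorted: 1.7, 4.1, 4.9, 6.6, 8.3, 9.5, 11.9, 12.3, 14.4, 15.4, 16.7, 21.8, 32.4, 36.1, 36.3, 38.4, 38.5, 40.8, 42.0, 42.7.
Count below 42.0: L = 18; count equal: E = 1; n = 20.
Percentile rank = 100·(18 + 0.5·1)/20 = 100·18.5/20 = 92.5.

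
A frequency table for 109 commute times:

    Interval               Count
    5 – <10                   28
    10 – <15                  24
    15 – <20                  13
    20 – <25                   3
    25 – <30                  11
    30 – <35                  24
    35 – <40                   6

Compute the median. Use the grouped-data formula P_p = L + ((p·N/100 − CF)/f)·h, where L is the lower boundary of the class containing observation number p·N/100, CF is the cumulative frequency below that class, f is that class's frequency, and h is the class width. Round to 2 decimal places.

15.96

N = 109; target position k = 50/100 · 109 = 54.5.
Cumulative frequencies: 28, 52, 65, 68, 79, 103, 109.
Observation 54.5 falls in the class 15 – <20.
L = 15, CF = 52, f = 13, h = 5.
P50 = 15 + ((54.5 − 52)/13)·5 = 15 + 0.961538 = 15.9615.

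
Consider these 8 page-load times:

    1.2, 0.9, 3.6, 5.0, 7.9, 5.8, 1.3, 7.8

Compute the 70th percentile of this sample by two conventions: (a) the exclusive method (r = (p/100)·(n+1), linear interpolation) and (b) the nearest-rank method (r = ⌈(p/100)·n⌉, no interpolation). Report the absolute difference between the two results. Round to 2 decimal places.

0.60

Sorted: 0.9, 1.2, 1.3, 3.6, 5.0, 5.8, 7.8, 7.9.
n = 8.
(a) r = 6.3; between ranks 6 (5.8) and 7 (7.8): 6.4.
(b) the nearest-rank method: rank 6 → 5.8.
|6.4 − 5.8| = 0.6.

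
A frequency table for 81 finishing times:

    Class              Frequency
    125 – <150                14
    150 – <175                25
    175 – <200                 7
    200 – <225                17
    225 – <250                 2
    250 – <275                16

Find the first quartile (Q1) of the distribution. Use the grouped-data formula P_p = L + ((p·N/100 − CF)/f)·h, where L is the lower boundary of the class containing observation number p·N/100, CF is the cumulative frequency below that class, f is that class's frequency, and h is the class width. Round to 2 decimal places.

N = 81; target position k = 25/100 · 81 = 20.25.
Cumulative frequencies: 14, 39, 46, 63, 65, 81.
Observation 20.25 falls in the class 150 – <175.
L = 150, CF = 14, f = 25, h = 25.
P25 = 150 + ((20.25 − 14)/25)·25 = 150 + 6.25 = 156.25.

156.25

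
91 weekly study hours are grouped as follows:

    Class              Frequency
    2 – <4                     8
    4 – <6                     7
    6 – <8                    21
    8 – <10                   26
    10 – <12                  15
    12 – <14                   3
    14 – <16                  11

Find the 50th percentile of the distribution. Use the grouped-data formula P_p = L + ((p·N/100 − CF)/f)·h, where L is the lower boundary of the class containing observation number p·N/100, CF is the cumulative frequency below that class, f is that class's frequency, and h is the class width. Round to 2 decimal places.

N = 91; target position k = 50/100 · 91 = 45.5.
Cumulative frequencies: 8, 15, 36, 62, 77, 80, 91.
Observation 45.5 falls in the class 8 – <10.
L = 8, CF = 36, f = 26, h = 2.
P50 = 8 + ((45.5 − 36)/26)·2 = 8 + 0.730769 = 8.73077.

8.73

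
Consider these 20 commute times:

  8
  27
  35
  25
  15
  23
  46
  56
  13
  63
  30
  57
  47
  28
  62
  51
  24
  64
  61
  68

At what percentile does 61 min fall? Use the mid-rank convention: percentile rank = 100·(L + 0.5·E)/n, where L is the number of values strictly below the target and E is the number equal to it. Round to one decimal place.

77.5

Sorted: 8, 13, 15, 23, 24, 25, 27, 28, 30, 35, 46, 47, 51, 56, 57, 61, 62, 63, 64, 68.
Count below 61: L = 15; count equal: E = 1; n = 20.
Percentile rank = 100·(15 + 0.5·1)/20 = 100·15.5/20 = 77.5.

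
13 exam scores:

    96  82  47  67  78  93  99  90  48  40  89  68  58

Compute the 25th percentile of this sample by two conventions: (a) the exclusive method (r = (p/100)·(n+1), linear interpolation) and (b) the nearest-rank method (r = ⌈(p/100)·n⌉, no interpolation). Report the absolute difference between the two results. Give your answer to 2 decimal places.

Sorted: 40, 47, 48, 58, 67, 68, 78, 82, 89, 90, 93, 96, 99.
n = 13.
(a) r = 3.5; between ranks 3 (48) and 4 (58): 53.
(b) the nearest-rank method: rank 4 → 58.
|53 − 58| = 5.

5.00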